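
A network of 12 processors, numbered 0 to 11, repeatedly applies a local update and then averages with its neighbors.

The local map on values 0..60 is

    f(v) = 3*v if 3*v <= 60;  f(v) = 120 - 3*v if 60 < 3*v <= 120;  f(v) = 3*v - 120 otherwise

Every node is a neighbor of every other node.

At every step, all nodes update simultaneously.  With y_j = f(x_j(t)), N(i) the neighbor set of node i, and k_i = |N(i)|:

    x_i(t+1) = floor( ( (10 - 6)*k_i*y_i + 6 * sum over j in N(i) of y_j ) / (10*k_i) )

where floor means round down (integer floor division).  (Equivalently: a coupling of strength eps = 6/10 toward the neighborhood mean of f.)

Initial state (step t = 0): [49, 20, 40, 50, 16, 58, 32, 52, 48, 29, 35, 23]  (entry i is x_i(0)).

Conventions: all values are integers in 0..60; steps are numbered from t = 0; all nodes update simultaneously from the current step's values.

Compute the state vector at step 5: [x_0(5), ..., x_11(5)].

Simulating step by step:
t=0: [49, 20, 40, 50, 16, 58, 32, 52, 48, 29, 35, 23]
t=1: [31, 42, 21, 32, 38, 40, 30, 34, 30, 33, 27, 39]
t=2: [23, 16, 33, 22, 16, 14, 24, 20, 24, 21, 27, 15]
t=3: [48, 47, 37, 49, 47, 45, 47, 51, 47, 50, 44, 46]
t=4: [22, 21, 16, 23, 21, 18, 21, 25, 21, 24, 17, 19]
t=5: [53, 54, 51, 52, 54, 53, 54, 50, 54, 51, 52, 54]

Answer: [53, 54, 51, 52, 54, 53, 54, 50, 54, 51, 52, 54]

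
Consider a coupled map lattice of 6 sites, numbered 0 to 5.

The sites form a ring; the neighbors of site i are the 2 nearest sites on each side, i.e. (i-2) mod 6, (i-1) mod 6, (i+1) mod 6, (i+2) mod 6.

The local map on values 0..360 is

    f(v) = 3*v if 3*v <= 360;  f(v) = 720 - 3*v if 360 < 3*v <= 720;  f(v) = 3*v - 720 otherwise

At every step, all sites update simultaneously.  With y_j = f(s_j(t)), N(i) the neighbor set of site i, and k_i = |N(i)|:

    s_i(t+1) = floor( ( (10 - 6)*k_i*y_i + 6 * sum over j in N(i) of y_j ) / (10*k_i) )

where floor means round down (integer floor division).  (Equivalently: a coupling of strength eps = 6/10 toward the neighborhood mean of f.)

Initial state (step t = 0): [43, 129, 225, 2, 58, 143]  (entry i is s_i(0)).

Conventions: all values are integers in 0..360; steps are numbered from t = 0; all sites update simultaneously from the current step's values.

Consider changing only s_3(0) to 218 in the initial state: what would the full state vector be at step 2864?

Simulating step by step:
t=0: [43, 129, 225, 218, 58, 143]
t=1: [178, 212, 123, 152, 149, 221]
t=2: [189, 162, 261, 220, 237, 143]
t=3: [150, 178, 93, 113, 88, 184]
t=4: [242, 232, 270, 270, 264, 226]
t=5: [36, 43, 64, 70, 63, 45]
t=6: [139, 148, 172, 180, 172, 149]
t=7: [264, 254, 226, 215, 225, 253]
t=8: [54, 51, 51, 55, 52, 50]
t=9: [156, 155, 156, 157, 156, 155]
t=10: [252, 253, 252, 251, 252, 253]
t=11: [36, 37, 36, 35, 36, 37]
t=12: [108, 109, 108, 107, 108, 109]
t=13: [324, 325, 324, 323, 324, 325]
t=14: [252, 253, 252, 251, 252, 253]

Answer: [108, 109, 108, 107, 108, 109]
Key observation: The state at step 10, [252, 253, 252, 251, 252, 253], reappears at step 14: the system is in a cycle of period 4 from step 10 on.  Therefore the state at step 2864 equals the state at step 10 + ((2864 - 10) mod 4) = 12, which is [108, 109, 108, 107, 108, 109].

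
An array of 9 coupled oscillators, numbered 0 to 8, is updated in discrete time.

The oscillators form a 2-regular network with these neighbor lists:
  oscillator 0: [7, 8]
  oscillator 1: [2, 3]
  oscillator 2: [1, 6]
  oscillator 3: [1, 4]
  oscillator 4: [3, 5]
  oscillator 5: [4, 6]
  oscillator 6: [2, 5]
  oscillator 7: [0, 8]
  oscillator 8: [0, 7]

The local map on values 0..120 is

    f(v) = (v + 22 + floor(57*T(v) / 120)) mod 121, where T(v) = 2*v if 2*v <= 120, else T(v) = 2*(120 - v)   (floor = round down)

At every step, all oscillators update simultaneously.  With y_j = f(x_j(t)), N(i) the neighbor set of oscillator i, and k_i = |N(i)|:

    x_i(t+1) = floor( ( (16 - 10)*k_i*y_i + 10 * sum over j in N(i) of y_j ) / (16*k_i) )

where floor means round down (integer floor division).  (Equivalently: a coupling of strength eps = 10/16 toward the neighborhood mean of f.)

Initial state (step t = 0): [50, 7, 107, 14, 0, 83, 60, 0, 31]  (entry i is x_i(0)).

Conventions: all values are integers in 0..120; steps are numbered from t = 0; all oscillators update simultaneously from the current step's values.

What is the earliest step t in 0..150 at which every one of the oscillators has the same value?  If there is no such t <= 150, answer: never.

Answer: never
Key observation: The state at step 3 reappears at step 10 — the system is in a cycle of period 7 from step 3 on.  No step 0..10 is synchronized, and the cycle repeats forever, so no step up to 150 (or ever) has all oscillators equal.

Derivation:
t=0: [50, 7, 107, 14, 0, 83, 60, 0, 31]  (not all equal)
t=1: [77, 34, 24, 36, 29, 19, 18, 71, 74]  (not all equal)
t=2: [18, 83, 70, 86, 76, 64, 61, 18, 18]  (not all equal)
t=3: [57, 18, 18, 18, 18, 18, 18, 57, 57]  (not all equal)
t=4: [12, 57, 57, 57, 57, 57, 57, 12, 12]  (not all equal)
t=5: [45, 12, 12, 12, 12, 12, 12, 45, 45]  (not all equal)
t=6: [109, 45, 45, 45, 45, 45, 45, 109, 109]  (not all equal)
t=7: [20, 109, 109, 109, 109, 109, 109, 20, 20]  (not all equal)
t=8: [61, 20, 20, 20, 20, 20, 20, 61, 61]  (not all equal)
t=9: [18, 61, 61, 61, 61, 61, 61, 18, 18]  (not all equal)
t=10: [57, 18, 18, 18, 18, 18, 18, 57, 57]  (not all equal)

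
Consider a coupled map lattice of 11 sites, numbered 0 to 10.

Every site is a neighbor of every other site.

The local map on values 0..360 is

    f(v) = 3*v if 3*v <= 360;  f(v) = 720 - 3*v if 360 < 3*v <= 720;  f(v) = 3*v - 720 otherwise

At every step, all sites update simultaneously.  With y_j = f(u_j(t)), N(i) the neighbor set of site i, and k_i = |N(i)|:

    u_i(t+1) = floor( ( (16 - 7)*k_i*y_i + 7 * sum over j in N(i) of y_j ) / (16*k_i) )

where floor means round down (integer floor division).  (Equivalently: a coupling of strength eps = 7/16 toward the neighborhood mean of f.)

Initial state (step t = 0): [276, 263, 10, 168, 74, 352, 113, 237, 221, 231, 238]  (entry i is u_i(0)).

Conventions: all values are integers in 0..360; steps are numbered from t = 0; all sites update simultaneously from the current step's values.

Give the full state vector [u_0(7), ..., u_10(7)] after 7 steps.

Simulating step by step:
t=0: [276, 263, 10, 168, 74, 352, 113, 237, 221, 231, 238]
t=1: [118, 97, 77, 174, 177, 236, 237, 66, 91, 76, 65]
t=2: [278, 246, 215, 198, 193, 101, 99, 198, 236, 213, 196]
t=3: [121, 71, 101, 127, 135, 219, 216, 127, 68, 104, 130]
t=4: [309, 235, 281, 300, 287, 157, 161, 300, 230, 286, 295]
t=5: [180, 80, 136, 166, 145, 202, 195, 166, 88, 144, 158]
t=6: [203, 234, 271, 224, 257, 168, 179, 224, 246, 259, 237]
t=7: [94, 46, 85, 62, 63, 149, 132, 62, 46, 66, 41]

Answer: [94, 46, 85, 62, 63, 149, 132, 62, 46, 66, 41]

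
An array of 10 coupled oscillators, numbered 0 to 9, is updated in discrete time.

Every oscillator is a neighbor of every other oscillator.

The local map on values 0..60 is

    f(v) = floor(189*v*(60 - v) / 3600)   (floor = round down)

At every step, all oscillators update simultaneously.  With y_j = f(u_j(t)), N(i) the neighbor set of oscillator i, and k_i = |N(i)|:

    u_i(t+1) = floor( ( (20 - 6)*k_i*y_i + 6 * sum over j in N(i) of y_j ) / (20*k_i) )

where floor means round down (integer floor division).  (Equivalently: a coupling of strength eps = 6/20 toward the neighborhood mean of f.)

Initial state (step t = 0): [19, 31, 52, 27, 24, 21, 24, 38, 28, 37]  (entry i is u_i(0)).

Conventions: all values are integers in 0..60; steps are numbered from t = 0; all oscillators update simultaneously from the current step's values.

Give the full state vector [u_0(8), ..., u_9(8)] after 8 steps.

Answer: [36, 36, 37, 36, 36, 36, 36, 36, 36, 36]

Derivation:
t=0: [19, 31, 52, 27, 24, 21, 24, 38, 28, 37]
t=1: [40, 45, 28, 44, 44, 42, 44, 42, 45, 43]
t=2: [40, 36, 44, 36, 36, 38, 36, 38, 36, 38]
t=3: [42, 44, 38, 44, 44, 43, 44, 43, 44, 43]
t=4: [38, 36, 41, 36, 36, 37, 36, 37, 36, 37]
t=5: [43, 44, 41, 44, 44, 44, 44, 44, 44, 44]
t=6: [37, 36, 38, 36, 36, 36, 36, 36, 36, 36]
t=7: [44, 44, 43, 44, 44, 44, 44, 44, 44, 44]
t=8: [36, 36, 37, 36, 36, 36, 36, 36, 36, 36]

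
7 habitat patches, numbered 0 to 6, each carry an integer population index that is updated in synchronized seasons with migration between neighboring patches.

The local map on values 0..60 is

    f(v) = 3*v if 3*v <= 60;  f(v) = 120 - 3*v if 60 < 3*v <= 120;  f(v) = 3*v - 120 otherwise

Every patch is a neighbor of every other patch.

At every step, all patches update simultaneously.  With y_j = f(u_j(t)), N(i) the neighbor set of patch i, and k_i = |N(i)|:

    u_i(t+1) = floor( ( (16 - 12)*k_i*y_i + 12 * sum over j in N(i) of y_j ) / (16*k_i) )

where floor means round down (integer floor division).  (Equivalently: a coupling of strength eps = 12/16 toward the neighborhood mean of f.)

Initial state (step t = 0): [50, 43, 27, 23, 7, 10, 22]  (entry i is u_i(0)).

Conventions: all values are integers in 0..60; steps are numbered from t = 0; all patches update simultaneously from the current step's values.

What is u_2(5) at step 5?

Answer: u_2(5) = 42

Derivation:
t=0: [50, 43, 27, 23, 7, 10, 22]
t=1: [33, 30, 34, 35, 31, 33, 36]
t=2: [20, 21, 20, 19, 21, 20, 19]
t=3: [58, 58, 58, 58, 58, 58, 58]
t=4: [54, 54, 54, 54, 54, 54, 54]
t=5: [42, 42, 42, 42, 42, 42, 42]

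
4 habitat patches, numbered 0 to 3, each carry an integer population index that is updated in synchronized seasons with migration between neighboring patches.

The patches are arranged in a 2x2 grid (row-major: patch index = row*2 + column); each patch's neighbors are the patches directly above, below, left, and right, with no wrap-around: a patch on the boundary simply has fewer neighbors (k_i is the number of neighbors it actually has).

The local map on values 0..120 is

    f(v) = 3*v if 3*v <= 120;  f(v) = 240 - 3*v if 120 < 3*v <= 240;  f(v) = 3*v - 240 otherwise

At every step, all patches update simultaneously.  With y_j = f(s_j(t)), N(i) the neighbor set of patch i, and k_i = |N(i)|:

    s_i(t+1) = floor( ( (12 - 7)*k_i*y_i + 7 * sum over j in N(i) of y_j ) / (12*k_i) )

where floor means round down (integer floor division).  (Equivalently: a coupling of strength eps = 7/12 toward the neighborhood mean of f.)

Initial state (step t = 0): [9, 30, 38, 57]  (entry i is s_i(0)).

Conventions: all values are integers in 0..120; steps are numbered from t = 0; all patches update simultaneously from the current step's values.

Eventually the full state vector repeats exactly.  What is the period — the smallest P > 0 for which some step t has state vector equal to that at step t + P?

Answer: 4
Key observation: The state at step 86, [27, 27, 28, 27], reappears at step 90 — and no state repeats earlier — so the cycle the system enters has period 4.

Derivation:
t=0: [9, 30, 38, 57]
t=1: [70, 65, 75, 88]
t=2: [30, 34, 22, 27]
t=3: [86, 92, 77, 82]
t=4: [20, 22, 10, 15]
t=5: [53, 58, 43, 46]
t=6: [85, 80, 99, 94]
t=7: [22, 16, 40, 34]
t=8: [76, 69, 99, 91]
t=9: [31, 26, 36, 40]
t=10: [93, 94, 107, 104]
t=11: [52, 49, 66, 65]
t=12: [74, 76, 55, 58]
t=13: [32, 29, 55, 52]
t=14: [87, 88, 83, 82]
t=15: [18, 17, 11, 12]
t=16: [47, 47, 40, 39]
t=17: [105, 104, 113, 112]
t=18: [81, 79, 91, 89]
t=19: [11, 10, 22, 21]
t=20: [41, 40, 55, 54]
t=21: [105, 106, 88, 89]
t=22: [61, 62, 39, 41]
t=23: [73, 73, 99, 98]
t=24: [31, 30, 45, 45]
t=25: [95, 95, 101, 100]
t=26: [50, 49, 56, 56]
t=27: [85, 86, 77, 78]
t=28: [14, 13, 9, 10]
t=29: [36, 37, 32, 31]
t=30: [105, 104, 98, 99]
t=31: [68, 68, 61, 60]
t=32: [42, 43, 51, 52]
t=33: [105, 104, 94, 92]
t=34: [64, 62, 49, 48]
t=35: [62, 64, 80, 82]
t=36: [36, 37, 17, 16]
t=37: [92, 91, 66, 67]
t=38: [36, 35, 39, 38]
t=39: [109, 108, 113, 112]
t=40: [89, 88, 94, 93]
t=41: [30, 29, 36, 35]
t=42: [94, 93, 101, 100]
t=43: [47, 46, 56, 54]
t=44: [92, 94, 81, 83]
t=45: [28, 30, 14, 16]
t=46: [73, 76, 56, 58]
t=47: [33, 30, 55, 52]
t=48: [89, 90, 84, 83]
t=49: [23, 23, 15, 16]
t=50: [62, 62, 52, 53]
t=51: [62, 61, 74, 74]
t=52: [44, 44, 28, 29]
t=53: [101, 101, 91, 92]
t=54: [54, 55, 42, 43]
t=55: [87, 86, 102, 101]
t=56: [33, 32, 52, 50]
t=57: [93, 95, 90, 90]
t=58: [38, 38, 32, 34]
t=59: [108, 110, 103, 103]
t=60: [81, 82, 73, 75]
t=61: [9, 7, 14, 14]
t=62: [29, 28, 37, 35]
t=63: [93, 91, 102, 100]
t=64: [45, 42, 56, 53]
t=65: [98, 101, 84, 88]
t=66: [44, 49, 27, 31]
t=67: [95, 97, 92, 89]
t=68: [44, 42, 36, 36]
t=69: [109, 110, 108, 109]
t=70: [87, 88, 85, 87]
t=71: [20, 22, 18, 20]
t=72: [60, 62, 57, 60]
t=73: [60, 57, 63, 60]
t=74: [60, 63, 56, 60]
t=75: [60, 56, 65, 60]
t=76: [59, 65, 53, 59]
t=77: [63, 55, 70, 63]
t=78: [51, 61, 42, 51]
t=79: [86, 74, 98, 86]
t=80: [28, 18, 33, 28]
t=81: [79, 71, 90, 79]
t=82: [17, 13, 14, 17]
t=83: [44, 46, 47, 44]
t=84: [103, 105, 104, 103]
t=85: [71, 71, 70, 71]
t=86: [27, 27, 28, 27]
t=87: [81, 81, 82, 81]
t=88: [3, 3, 4, 3]
t=89: [9, 9, 10, 9]
t=90: [27, 27, 28, 27]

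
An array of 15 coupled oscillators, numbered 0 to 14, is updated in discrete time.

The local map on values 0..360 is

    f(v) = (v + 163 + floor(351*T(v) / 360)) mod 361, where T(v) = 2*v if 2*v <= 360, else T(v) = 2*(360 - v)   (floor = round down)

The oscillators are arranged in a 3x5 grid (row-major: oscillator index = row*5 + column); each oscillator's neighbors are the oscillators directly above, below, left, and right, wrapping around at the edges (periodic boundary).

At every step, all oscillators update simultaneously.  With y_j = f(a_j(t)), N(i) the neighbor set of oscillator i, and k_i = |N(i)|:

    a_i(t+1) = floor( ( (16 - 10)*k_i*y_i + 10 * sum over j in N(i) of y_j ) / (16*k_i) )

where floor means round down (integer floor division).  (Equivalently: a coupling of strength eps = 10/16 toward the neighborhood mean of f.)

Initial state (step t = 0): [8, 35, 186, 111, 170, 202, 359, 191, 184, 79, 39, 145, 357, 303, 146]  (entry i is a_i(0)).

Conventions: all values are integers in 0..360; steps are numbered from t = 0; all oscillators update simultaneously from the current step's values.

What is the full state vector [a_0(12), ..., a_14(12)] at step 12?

Simulating step by step:
t=0: [8, 35, 186, 111, 170, 202, 359, 191, 184, 79, 39, 145, 357, 303, 146]
t=1: [250, 241, 260, 231, 204, 220, 237, 274, 233, 196, 254, 221, 232, 214, 217]
t=2: [278, 274, 265, 286, 298, 286, 277, 263, 284, 303, 278, 281, 277, 291, 297]
t=3: [235, 242, 245, 232, 224, 232, 240, 246, 232, 222, 234, 239, 241, 229, 223]
t=4: [281, 275, 273, 282, 288, 282, 275, 273, 283, 289, 282, 276, 275, 284, 289]
t=5: [236, 241, 242, 235, 231, 236, 241, 241, 235, 231, 235, 240, 241, 234, 231]
t=6: [279, 275, 275, 279, 282, 279, 275, 275, 280, 282, 279, 276, 275, 280, 282]
t=7: [238, 241, 241, 238, 236, 238, 241, 241, 238, 236, 238, 241, 241, 238, 236]
t=8: [277, 275, 275, 277, 278, 277, 275, 275, 277, 278, 277, 275, 275, 277, 278]
t=9: [240, 241, 241, 240, 239, 240, 241, 241, 240, 239, 240, 241, 241, 240, 239]
t=10: [275, 275, 275, 275, 276, 275, 275, 275, 275, 276, 275, 275, 275, 275, 276]
t=11: [241, 242, 242, 241, 241, 241, 242, 242, 241, 241, 241, 242, 242, 241, 241]
t=12: [274, 274, 274, 274, 275, 274, 274, 274, 274, 275, 274, 274, 274, 274, 275]

Answer: [274, 274, 274, 274, 275, 274, 274, 274, 274, 275, 274, 274, 274, 274, 275]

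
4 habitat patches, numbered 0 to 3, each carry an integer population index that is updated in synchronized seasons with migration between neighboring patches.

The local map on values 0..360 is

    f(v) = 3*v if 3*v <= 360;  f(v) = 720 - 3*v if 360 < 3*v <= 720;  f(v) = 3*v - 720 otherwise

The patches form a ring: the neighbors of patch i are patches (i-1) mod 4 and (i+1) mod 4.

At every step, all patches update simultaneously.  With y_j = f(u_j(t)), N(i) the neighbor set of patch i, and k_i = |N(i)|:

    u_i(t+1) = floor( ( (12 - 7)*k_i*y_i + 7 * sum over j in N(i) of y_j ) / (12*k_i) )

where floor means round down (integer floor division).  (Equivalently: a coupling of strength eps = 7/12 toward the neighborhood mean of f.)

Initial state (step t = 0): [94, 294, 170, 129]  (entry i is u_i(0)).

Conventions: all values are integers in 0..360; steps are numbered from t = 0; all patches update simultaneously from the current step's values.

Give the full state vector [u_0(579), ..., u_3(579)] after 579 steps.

Answer: [180, 180, 180, 180]
Key observation: The state at step 20, [180, 180, 180, 180], reappears at step 21: the system is in a cycle of period 1 from step 20 on.  Therefore the state at step 579 equals the state at step 20 + ((579 - 20) mod 1) = 20, which is [180, 180, 180, 180].

Derivation:
t=0: [94, 294, 170, 129]
t=1: [261, 211, 231, 282]
t=2: [88, 62, 73, 78]
t=3: [232, 218, 213, 238]
t=4: [31, 58, 54, 33]
t=5: [118, 146, 147, 115]
t=6: [330, 302, 299, 328]
t=7: [243, 207, 205, 240]
t=8: [32, 74, 72, 33]
t=9: [133, 183, 183, 132]
t=10: [278, 214, 215, 278]
t=11: [103, 87, 87, 102]
t=12: [294, 275, 274, 293]
t=13: [144, 120, 119, 143]
t=14: [309, 338, 338, 309]
t=15: [232, 268, 268, 232]
t=16: [41, 66, 66, 41]
t=17: [144, 176, 176, 144]
t=18: [260, 220, 220, 260]
t=19: [60, 60, 60, 60]
t=20: [180, 180, 180, 180]
t=21: [180, 180, 180, 180]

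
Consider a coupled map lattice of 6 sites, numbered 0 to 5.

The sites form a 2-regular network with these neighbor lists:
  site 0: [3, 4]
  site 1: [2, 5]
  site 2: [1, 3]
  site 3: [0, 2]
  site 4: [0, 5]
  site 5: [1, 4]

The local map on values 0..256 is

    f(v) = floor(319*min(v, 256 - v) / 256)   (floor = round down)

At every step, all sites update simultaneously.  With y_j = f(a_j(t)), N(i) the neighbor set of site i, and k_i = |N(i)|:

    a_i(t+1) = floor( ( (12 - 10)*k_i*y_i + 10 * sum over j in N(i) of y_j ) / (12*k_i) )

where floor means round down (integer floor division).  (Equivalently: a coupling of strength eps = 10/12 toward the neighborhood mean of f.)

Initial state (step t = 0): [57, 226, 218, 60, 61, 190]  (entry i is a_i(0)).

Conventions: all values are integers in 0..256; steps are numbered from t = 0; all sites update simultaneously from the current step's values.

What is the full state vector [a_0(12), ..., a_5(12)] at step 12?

Simulating step by step:
t=0: [57, 226, 218, 60, 61, 190]
t=1: [74, 59, 54, 61, 76, 60]
t=2: [86, 70, 73, 78, 84, 81]
t=3: [101, 93, 91, 98, 103, 96]
t=4: [125, 115, 117, 119, 123, 121]
t=5: [151, 146, 145, 149, 152, 148]
t=6: [130, 136, 135, 133, 131, 133]
t=7: [154, 151, 150, 153, 155, 152]
t=8: [126, 130, 129, 129, 127, 127]
t=9: [157, 157, 157, 157, 157, 157]
t=10: [123, 123, 123, 123, 123, 123]
t=11: [153, 153, 153, 153, 153, 153]
t=12: [128, 128, 128, 128, 128, 128]

Answer: [128, 128, 128, 128, 128, 128]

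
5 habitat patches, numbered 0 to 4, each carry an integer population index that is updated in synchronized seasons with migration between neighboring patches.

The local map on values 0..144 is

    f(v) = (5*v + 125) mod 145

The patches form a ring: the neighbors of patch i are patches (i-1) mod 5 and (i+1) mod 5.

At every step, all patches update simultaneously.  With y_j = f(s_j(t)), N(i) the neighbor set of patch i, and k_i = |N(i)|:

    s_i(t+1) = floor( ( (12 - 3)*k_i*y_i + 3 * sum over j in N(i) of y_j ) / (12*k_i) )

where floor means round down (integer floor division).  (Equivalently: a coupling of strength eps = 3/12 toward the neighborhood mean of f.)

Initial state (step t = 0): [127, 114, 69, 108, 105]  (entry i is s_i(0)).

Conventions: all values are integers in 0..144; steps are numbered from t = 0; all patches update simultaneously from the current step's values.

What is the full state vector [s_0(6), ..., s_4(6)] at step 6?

Simulating step by step:
t=0: [127, 114, 69, 108, 105]
t=1: [49, 95, 51, 76, 67]
t=2: [65, 36, 78, 66, 37]
t=3: [15, 23, 64, 27, 19]
t=4: [62, 79, 33, 96, 77]
t=5: [20, 63, 13, 28, 59]
t=6: [76, 19, 49, 111, 122]

Answer: [76, 19, 49, 111, 122]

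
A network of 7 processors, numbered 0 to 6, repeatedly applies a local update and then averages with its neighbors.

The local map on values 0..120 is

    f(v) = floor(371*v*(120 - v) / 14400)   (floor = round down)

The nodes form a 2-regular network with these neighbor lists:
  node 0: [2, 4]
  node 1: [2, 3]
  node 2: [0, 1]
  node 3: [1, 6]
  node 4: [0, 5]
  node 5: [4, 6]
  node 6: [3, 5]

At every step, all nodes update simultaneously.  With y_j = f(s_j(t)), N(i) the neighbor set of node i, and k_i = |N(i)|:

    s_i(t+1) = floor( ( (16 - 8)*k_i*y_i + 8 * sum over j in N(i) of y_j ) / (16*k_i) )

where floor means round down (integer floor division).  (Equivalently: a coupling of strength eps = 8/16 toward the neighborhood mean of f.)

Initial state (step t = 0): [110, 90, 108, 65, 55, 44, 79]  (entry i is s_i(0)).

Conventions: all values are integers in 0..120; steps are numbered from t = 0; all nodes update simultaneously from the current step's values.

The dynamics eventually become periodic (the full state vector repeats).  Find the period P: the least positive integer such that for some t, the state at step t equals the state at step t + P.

Simulating step by step:
t=0: [110, 90, 108, 65, 55, 44, 79]
t=1: [45, 65, 40, 84, 74, 86, 86]
t=2: [85, 85, 85, 80, 83, 78, 75]
t=3: [76, 77, 76, 81, 79, 83, 84]
t=4: [85, 84, 85, 81, 82, 79, 78]
t=5: [77, 77, 76, 80, 79, 82, 83]
t=6: [84, 84, 85, 82, 82, 80, 80]
t=7: [77, 77, 76, 79, 79, 81, 81]
t=8: [84, 84, 85, 83, 83, 81, 81]
t=9: [77, 77, 76, 79, 79, 80, 80]
t=10: [84, 84, 85, 83, 83, 82, 82]
t=11: [77, 77, 76, 78, 78, 79, 79]
t=12: [85, 85, 85, 84, 84, 83, 83]
t=13: [76, 76, 76, 77, 77, 78, 78]
t=14: [85, 85, 86, 85, 85, 84, 84]
t=15: [75, 75, 75, 76, 76, 76, 76]
t=16: [86, 86, 86, 86, 86, 86, 86]
t=17: [75, 75, 75, 75, 75, 75, 75]
t=18: [86, 86, 86, 86, 86, 86, 86]

Answer: 2
Key observation: The state at step 16, [86, 86, 86, 86, 86, 86, 86], reappears at step 18 — and no state repeats earlier — so the cycle the system enters has period 2.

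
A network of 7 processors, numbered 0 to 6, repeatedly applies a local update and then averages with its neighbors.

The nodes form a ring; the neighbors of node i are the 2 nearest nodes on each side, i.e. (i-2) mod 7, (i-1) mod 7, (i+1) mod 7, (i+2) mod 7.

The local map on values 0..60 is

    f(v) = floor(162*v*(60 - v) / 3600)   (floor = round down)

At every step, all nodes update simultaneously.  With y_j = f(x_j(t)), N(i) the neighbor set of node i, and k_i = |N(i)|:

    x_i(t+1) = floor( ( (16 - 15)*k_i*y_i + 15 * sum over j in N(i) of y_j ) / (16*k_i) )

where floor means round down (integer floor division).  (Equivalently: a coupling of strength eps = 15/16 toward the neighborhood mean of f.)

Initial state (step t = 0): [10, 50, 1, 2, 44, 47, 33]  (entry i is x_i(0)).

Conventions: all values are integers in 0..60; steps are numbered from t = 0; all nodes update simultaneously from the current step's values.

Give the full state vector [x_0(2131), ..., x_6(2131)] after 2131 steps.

Answer: [38, 38, 38, 38, 38, 38, 38]
Key observation: The state at step 5, [38, 38, 38, 38, 38, 38, 38], reappears at step 7: the system is in a cycle of period 2 from step 5 on.  Therefore the state at step 2131 equals the state at step 5 + ((2131 - 5) mod 2) = 5, which is [38, 38, 38, 38, 38, 38, 38].

Derivation:
t=0: [10, 50, 1, 2, 44, 47, 33]
t=1: [22, 17, 18, 19, 19, 24, 26]
t=2: [35, 35, 34, 34, 36, 36, 35]
t=3: [38, 39, 38, 38, 38, 38, 38]
t=4: [36, 36, 36, 36, 37, 37, 36]
t=5: [38, 38, 38, 38, 38, 38, 38]
t=6: [37, 37, 37, 37, 37, 37, 37]
t=7: [38, 38, 38, 38, 38, 38, 38]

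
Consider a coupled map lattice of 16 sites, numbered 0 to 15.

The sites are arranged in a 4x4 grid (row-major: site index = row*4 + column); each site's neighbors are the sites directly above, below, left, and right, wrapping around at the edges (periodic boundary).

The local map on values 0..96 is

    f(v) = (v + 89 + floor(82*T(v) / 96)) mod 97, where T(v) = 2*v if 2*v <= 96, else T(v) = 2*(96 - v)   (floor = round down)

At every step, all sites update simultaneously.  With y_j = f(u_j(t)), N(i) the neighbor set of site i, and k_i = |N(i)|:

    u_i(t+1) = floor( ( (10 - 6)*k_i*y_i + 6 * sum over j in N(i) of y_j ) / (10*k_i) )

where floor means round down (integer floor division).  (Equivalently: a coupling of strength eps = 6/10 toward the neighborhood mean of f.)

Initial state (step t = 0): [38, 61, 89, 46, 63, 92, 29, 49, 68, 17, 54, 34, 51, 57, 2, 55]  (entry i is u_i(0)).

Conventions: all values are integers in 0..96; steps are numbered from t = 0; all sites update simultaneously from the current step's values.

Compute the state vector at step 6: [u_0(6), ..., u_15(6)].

Simulating step by step:
t=0: [38, 61, 89, 46, 63, 92, 29, 49, 68, 17, 54, 34, 51, 57, 2, 55]
t=1: [48, 50, 66, 42, 38, 56, 61, 37, 27, 35, 50, 44, 30, 32, 60, 40]
t=2: [39, 29, 14, 23, 67, 40, 27, 56, 66, 62, 28, 33, 54, 60, 23, 17]
t=3: [23, 35, 48, 34, 9, 25, 43, 39, 23, 20, 59, 52, 17, 30, 44, 46]
t=4: [55, 66, 39, 48, 31, 47, 19, 19, 39, 48, 20, 22, 45, 56, 25, 31]
t=5: [27, 13, 20, 30, 42, 32, 33, 46, 25, 23, 45, 45, 23, 24, 44, 52]
t=6: [50, 47, 47, 52, 36, 56, 56, 34, 43, 53, 31, 23, 52, 45, 26, 32]

Answer: [50, 47, 47, 52, 36, 56, 56, 34, 43, 53, 31, 23, 52, 45, 26, 32]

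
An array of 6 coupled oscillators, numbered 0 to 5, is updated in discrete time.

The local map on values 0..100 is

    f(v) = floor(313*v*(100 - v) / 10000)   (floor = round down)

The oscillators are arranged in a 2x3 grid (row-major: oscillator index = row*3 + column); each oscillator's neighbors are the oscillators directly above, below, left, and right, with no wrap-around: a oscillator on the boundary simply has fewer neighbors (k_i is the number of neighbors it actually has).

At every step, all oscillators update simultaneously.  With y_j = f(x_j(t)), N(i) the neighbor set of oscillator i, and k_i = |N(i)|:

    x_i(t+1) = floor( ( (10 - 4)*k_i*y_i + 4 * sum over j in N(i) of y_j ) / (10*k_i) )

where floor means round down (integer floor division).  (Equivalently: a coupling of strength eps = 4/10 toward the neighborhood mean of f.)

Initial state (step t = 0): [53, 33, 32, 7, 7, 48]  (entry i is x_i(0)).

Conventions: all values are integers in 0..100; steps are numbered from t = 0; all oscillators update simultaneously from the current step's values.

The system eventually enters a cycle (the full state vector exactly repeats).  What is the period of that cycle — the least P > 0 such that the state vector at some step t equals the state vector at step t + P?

Answer: 2
Key observation: The state at step 8, [72, 72, 72, 72, 72, 72], reappears at step 10 — and no state repeats earlier — so the cycle the system enters has period 2.

Derivation:
t=0: [53, 33, 32, 7, 7, 48]
t=1: [64, 63, 70, 31, 34, 64]
t=2: [70, 70, 67, 68, 70, 70]
t=3: [65, 65, 67, 66, 65, 65]
t=4: [70, 70, 69, 70, 70, 70]
t=5: [65, 65, 65, 65, 65, 65]
t=6: [71, 71, 71, 71, 71, 71]
t=7: [64, 64, 64, 64, 64, 64]
t=8: [72, 72, 72, 72, 72, 72]
t=9: [63, 63, 63, 63, 63, 63]
t=10: [72, 72, 72, 72, 72, 72]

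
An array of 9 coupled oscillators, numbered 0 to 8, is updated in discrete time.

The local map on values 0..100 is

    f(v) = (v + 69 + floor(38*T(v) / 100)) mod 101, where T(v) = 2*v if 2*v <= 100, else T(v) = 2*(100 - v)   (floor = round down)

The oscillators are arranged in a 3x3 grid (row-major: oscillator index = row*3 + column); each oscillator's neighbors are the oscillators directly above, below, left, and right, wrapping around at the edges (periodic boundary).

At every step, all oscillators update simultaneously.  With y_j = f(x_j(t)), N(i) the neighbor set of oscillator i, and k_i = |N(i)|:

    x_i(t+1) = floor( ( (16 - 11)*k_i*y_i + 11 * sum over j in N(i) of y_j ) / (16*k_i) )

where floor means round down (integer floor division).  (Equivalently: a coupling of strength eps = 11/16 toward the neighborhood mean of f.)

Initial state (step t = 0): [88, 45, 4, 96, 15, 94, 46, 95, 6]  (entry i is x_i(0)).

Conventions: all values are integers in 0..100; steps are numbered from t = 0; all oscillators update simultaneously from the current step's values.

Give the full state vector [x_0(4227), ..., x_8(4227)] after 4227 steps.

Simulating step by step:
t=0: [88, 45, 4, 96, 15, 94, 46, 95, 6]
t=1: [61, 66, 67, 68, 71, 75, 62, 66, 68]
t=2: [58, 59, 59, 59, 60, 60, 58, 59, 59]
t=3: [57, 57, 57, 57, 58, 58, 57, 57, 57]
t=4: [57, 57, 57, 57, 57, 57, 57, 57, 57]
t=5: [57, 57, 57, 57, 57, 57, 57, 57, 57]

Answer: [57, 57, 57, 57, 57, 57, 57, 57, 57]
Key observation: The state at step 4, [57, 57, 57, 57, 57, 57, 57, 57, 57], reappears at step 5: the system is in a cycle of period 1 from step 4 on.  Therefore the state at step 4227 equals the state at step 4 + ((4227 - 4) mod 1) = 4, which is [57, 57, 57, 57, 57, 57, 57, 57, 57].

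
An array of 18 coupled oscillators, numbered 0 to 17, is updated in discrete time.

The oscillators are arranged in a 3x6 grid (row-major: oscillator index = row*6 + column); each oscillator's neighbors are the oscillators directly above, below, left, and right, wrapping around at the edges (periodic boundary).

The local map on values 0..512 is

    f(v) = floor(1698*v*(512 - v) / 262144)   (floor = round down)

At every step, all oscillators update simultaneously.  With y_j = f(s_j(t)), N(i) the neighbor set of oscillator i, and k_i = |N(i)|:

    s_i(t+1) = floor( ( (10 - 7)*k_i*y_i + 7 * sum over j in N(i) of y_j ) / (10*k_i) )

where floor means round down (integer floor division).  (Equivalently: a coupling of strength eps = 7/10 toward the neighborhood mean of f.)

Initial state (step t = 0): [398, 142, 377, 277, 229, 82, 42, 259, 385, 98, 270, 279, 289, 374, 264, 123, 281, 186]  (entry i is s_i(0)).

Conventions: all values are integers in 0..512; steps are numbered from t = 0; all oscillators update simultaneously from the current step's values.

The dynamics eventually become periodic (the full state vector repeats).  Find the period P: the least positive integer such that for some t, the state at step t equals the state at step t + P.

Simulating step by step:
t=0: [398, 142, 377, 277, 229, 82, 42, 259, 385, 98, 270, 279, 289, 374, 264, 123, 281, 186]
t=1: [282, 343, 361, 357, 386, 335, 310, 322, 346, 335, 393, 331, 325, 381, 352, 359, 396, 377]
t=2: [398, 373, 362, 353, 329, 369, 400, 376, 373, 357, 332, 364, 376, 364, 354, 352, 316, 354]
t=3: [314, 332, 349, 364, 377, 345, 315, 328, 345, 360, 377, 345, 325, 342, 353, 368, 383, 357]
t=4: [392, 384, 367, 348, 338, 367, 392, 385, 370, 349, 339, 367, 386, 381, 364, 345, 333, 362]
t=5: [315, 320, 343, 367, 372, 344, 315, 319, 342, 366, 372, 344, 318, 323, 345, 369, 375, 348]
t=6: [395, 393, 373, 348, 343, 371, 395, 393, 373, 348, 344, 371, 393, 392, 372, 346, 341, 369]
t=7: [306, 307, 335, 364, 367, 338, 306, 307, 335, 364, 367, 338, 308, 308, 336, 365, 368, 339]
t=8: [402, 402, 381, 353, 350, 378, 402, 402, 381, 353, 350, 378, 401, 402, 381, 352, 350, 377]
t=9: [293, 292, 323, 356, 359, 327, 293, 292, 323, 356, 359, 327, 294, 292, 323, 357, 359, 328]
t=10: [410, 412, 392, 364, 362, 388, 410, 412, 392, 364, 362, 388, 410, 412, 392, 364, 361, 388]
t=11: [276, 273, 305, 340, 343, 310, 276, 273, 305, 340, 343, 310, 276, 273, 305, 341, 344, 311]
t=12: [418, 419, 405, 382, 380, 402, 418, 419, 405, 382, 380, 402, 418, 419, 405, 382, 380, 402]
t=13: [259, 257, 282, 314, 316, 287, 259, 257, 282, 314, 316, 287, 259, 257, 282, 314, 316, 287]
t=14: [422, 423, 417, 404, 404, 416, 422, 423, 417, 404, 404, 416, 422, 423, 417, 404, 404, 416]
t=15: [247, 245, 258, 277, 277, 260, 247, 245, 258, 277, 277, 260, 247, 245, 258, 277, 277, 260]
t=16: [423, 423, 423, 421, 421, 423, 423, 423, 423, 421, 421, 423, 423, 423, 423, 421, 421, 423]
t=17: [243, 243, 243, 247, 247, 243, 243, 243, 243, 247, 247, 243, 243, 243, 243, 247, 247, 243]
t=18: [423, 423, 423, 423, 423, 423, 423, 423, 423, 423, 423, 423, 423, 423, 423, 423, 423, 423]
t=19: [243, 243, 243, 243, 243, 243, 243, 243, 243, 243, 243, 243, 243, 243, 243, 243, 243, 243]
t=20: [423, 423, 423, 423, 423, 423, 423, 423, 423, 423, 423, 423, 423, 423, 423, 423, 423, 423]

Answer: 2
Key observation: The state at step 18, [423, 423, 423, 423, 423, 423, 423, 423, 423, 423, 423, 423, 423, 423, 423, 423, 423, 423], reappears at step 20 — and no state repeats earlier — so the cycle the system enters has period 2.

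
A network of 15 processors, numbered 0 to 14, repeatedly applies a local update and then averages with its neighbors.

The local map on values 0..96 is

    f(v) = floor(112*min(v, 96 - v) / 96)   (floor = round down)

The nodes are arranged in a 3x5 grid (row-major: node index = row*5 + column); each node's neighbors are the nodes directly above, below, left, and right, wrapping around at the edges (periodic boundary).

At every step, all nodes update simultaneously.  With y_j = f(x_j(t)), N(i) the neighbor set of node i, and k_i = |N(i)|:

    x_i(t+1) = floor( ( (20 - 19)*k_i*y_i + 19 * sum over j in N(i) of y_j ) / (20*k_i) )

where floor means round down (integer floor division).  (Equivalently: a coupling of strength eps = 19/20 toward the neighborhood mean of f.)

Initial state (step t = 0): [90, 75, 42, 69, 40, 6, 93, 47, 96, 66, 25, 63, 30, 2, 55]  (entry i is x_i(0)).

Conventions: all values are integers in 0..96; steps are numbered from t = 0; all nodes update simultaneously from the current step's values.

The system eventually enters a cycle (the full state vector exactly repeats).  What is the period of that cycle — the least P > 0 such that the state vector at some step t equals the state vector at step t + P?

Answer: 2
Key observation: The state at step 8, [51, 51, 51, 51, 51, 51, 51, 51, 51, 51, 51, 51, 51, 51, 51], reappears at step 10 — and no state repeats earlier — so the cycle the system enters has period 2.

Derivation:
t=0: [90, 75, 42, 69, 40, 6, 93, 47, 96, 66, 25, 63, 30, 2, 55]
t=1: [25, 24, 36, 24, 30, 17, 29, 23, 28, 25, 24, 23, 35, 26, 28]
t=2: [27, 32, 31, 34, 29, 29, 25, 36, 28, 29, 26, 31, 31, 32, 30]
t=3: [33, 33, 38, 34, 34, 30, 36, 33, 37, 33, 33, 33, 37, 35, 33]
t=4: [37, 40, 39, 41, 38, 38, 37, 42, 38, 38, 37, 40, 40, 40, 38]
t=5: [44, 44, 46, 44, 44, 43, 46, 44, 46, 44, 44, 44, 46, 45, 44]
t=6: [50, 51, 51, 52, 51, 51, 50, 52, 51, 51, 50, 51, 51, 52, 51]
t=7: [52, 52, 51, 51, 52, 52, 51, 52, 51, 52, 52, 52, 51, 51, 52]
t=8: [51, 51, 51, 51, 51, 51, 51, 51, 51, 51, 51, 51, 51, 51, 51]
t=9: [52, 52, 52, 52, 52, 52, 52, 52, 52, 52, 52, 52, 52, 52, 52]
t=10: [51, 51, 51, 51, 51, 51, 51, 51, 51, 51, 51, 51, 51, 51, 51]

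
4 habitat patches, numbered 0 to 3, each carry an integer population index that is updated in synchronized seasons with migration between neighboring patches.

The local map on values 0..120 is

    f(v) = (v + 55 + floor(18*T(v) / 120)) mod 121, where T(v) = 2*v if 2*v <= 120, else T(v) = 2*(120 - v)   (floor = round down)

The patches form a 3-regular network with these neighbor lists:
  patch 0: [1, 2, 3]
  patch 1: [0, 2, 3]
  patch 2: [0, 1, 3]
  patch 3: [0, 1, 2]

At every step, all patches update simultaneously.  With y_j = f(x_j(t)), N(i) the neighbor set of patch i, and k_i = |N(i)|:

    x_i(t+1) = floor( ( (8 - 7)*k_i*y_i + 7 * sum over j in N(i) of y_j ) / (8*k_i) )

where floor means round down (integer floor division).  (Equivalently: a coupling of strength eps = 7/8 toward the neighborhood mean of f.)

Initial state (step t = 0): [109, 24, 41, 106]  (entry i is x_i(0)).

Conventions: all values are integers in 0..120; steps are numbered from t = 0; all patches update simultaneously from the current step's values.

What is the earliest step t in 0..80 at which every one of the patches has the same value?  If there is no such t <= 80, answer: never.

Answer: 3
Key observation: Synchronization is absorbing here: once all patches are equal they stay equal, and step 3 is the first all-equal step.

Derivation:
t=0: [109, 24, 41, 106]  (not all equal)
t=1: [75, 68, 64, 75]  (not all equal)
t=2: [18, 19, 19, 18]  (not all equal)
t=3: [78, 78, 78, 78]  (all equal)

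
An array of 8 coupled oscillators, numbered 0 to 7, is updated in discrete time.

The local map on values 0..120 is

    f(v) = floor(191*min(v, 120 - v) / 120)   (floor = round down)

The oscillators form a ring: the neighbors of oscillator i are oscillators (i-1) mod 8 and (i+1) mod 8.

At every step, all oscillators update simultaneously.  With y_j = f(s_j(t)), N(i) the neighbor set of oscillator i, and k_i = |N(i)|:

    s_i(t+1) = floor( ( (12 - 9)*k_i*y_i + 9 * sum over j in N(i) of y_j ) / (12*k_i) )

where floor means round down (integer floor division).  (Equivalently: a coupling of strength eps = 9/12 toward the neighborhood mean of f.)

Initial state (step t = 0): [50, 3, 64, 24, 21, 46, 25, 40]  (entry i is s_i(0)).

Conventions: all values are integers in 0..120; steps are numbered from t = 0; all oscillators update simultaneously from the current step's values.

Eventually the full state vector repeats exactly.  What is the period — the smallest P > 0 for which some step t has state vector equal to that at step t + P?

Answer: 12
Key observation: The state at step 11, [70, 70, 70, 70, 70, 70, 70, 70], reappears at step 23 — and no state repeats earlier — so the cycle the system enters has period 12.

Derivation:
t=0: [50, 3, 64, 24, 21, 46, 25, 40]
t=1: [44, 64, 38, 55, 49, 45, 60, 60]
t=2: [86, 71, 81, 73, 78, 82, 86, 85]
t=3: [63, 62, 72, 66, 66, 60, 56, 54]
t=4: [88, 85, 85, 81, 88, 89, 89, 88]
t=5: [51, 53, 57, 54, 54, 49, 49, 49]
t=6: [80, 85, 85, 86, 82, 80, 77, 78]
t=7: [61, 58, 54, 56, 58, 63, 65, 65]
t=8: [90, 89, 89, 88, 90, 89, 88, 89]
t=9: [48, 48, 49, 48, 48, 48, 49, 48]
t=10: [76, 76, 76, 76, 76, 76, 76, 76]
t=11: [70, 70, 70, 70, 70, 70, 70, 70]
t=12: [79, 79, 79, 79, 79, 79, 79, 79]
t=13: [65, 65, 65, 65, 65, 65, 65, 65]
t=14: [87, 87, 87, 87, 87, 87, 87, 87]
t=15: [52, 52, 52, 52, 52, 52, 52, 52]
t=16: [82, 82, 82, 82, 82, 82, 82, 82]
t=17: [60, 60, 60, 60, 60, 60, 60, 60]
t=18: [95, 95, 95, 95, 95, 95, 95, 95]
t=19: [39, 39, 39, 39, 39, 39, 39, 39]
t=20: [62, 62, 62, 62, 62, 62, 62, 62]
t=21: [92, 92, 92, 92, 92, 92, 92, 92]
t=22: [44, 44, 44, 44, 44, 44, 44, 44]
t=23: [70, 70, 70, 70, 70, 70, 70, 70]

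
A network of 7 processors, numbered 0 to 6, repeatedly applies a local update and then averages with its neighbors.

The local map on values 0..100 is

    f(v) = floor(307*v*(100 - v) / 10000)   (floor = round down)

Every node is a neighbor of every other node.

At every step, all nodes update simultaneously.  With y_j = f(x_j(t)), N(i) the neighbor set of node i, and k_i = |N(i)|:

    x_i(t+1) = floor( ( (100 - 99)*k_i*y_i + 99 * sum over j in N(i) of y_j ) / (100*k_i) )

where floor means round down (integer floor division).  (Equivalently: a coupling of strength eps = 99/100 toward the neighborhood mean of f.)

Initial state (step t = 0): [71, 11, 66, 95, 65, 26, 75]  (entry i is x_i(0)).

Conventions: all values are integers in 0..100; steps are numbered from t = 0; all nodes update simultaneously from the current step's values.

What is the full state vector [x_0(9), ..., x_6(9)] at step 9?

Answer: [57, 57, 57, 57, 57, 57, 57]

Derivation:
t=0: [71, 11, 66, 95, 65, 26, 75]
t=1: [49, 54, 48, 57, 48, 50, 50]
t=2: [75, 75, 75, 75, 75, 75, 75]
t=3: [57, 57, 57, 57, 57, 57, 57]
t=4: [75, 75, 75, 75, 75, 75, 75]
t=5: [57, 57, 57, 57, 57, 57, 57]
t=6: [75, 75, 75, 75, 75, 75, 75]
t=7: [57, 57, 57, 57, 57, 57, 57]
t=8: [75, 75, 75, 75, 75, 75, 75]
t=9: [57, 57, 57, 57, 57, 57, 57]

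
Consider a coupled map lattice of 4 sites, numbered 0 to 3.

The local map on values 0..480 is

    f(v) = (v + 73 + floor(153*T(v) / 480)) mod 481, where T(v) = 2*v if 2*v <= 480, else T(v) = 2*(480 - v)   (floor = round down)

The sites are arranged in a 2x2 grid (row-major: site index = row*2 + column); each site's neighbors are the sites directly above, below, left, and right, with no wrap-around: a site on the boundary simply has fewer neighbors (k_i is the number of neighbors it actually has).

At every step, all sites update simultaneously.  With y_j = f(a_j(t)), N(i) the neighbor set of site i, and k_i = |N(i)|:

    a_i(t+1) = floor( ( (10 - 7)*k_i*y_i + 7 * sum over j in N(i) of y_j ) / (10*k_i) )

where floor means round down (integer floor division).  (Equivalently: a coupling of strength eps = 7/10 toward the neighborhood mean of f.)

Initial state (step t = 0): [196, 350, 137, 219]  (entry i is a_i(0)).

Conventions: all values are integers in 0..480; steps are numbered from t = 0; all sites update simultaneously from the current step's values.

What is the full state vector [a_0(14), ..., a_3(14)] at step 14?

Answer: [277, 277, 277, 277]

Derivation:
t=0: [196, 350, 137, 219]
t=1: [230, 295, 377, 241]
t=2: [148, 321, 330, 153]
t=3: [105, 227, 228, 107]
t=4: [384, 305, 306, 385]
t=5: [16, 28, 28, 16]
t=6: [112, 104, 104, 112]
t=7: [246, 252, 252, 246]
t=8: [469, 468, 468, 469]
t=9: [67, 67, 67, 67]
t=10: [182, 182, 182, 182]
t=11: [371, 371, 371, 371]
t=12: [32, 32, 32, 32]
t=13: [125, 125, 125, 125]
t=14: [277, 277, 277, 277]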